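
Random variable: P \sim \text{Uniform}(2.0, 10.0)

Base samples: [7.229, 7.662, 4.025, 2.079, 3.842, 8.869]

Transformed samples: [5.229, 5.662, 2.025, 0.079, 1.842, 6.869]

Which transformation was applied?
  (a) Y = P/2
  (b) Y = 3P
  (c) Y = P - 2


Checking option (c) Y = P - 2:
  P = 7.229 -> Y = 5.229 ✓
  P = 7.662 -> Y = 5.662 ✓
  P = 4.025 -> Y = 2.025 ✓
All samples match this transformation.

(c) P - 2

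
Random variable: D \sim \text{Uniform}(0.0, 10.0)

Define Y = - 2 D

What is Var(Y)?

For Y = aD + b: Var(Y) = a² * Var(D)
Var(D) = (10 - 0)^2/12 = 8.3333333
Var(Y) = (-2)² * 8.3333333 = 4 * 8.3333333 = 33.333333

33.333333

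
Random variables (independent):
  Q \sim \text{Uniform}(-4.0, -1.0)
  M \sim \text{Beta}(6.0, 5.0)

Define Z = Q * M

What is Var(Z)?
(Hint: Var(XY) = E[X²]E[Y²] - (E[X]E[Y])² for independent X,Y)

Var(XY) = E[X²]E[Y²] - (E[X]E[Y])²
E[Q] = -2.5, Var(Q) = 0.75
E[M] = 0.54545455, Var(M) = 0.020661157
E[Q²] = 0.75 + (-2.5)² = 7
E[M²] = 0.020661157 + 0.54545455² = 0.31818182
Var(Z) = 7*0.31818182 - (-2.5*0.54545455)²
= 2.2272727 - 1.8595041 = 0.3677686

0.3677686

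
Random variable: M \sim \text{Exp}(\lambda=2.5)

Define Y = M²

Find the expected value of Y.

Using E[X²] = Var(X) + (E[X])²:
E[M] = 0.4
Var(M) = 1/2.5^2 = 0.16
E[M²] = 0.16 + 0.4² = 0.16 + 0.16 = 0.32

0.32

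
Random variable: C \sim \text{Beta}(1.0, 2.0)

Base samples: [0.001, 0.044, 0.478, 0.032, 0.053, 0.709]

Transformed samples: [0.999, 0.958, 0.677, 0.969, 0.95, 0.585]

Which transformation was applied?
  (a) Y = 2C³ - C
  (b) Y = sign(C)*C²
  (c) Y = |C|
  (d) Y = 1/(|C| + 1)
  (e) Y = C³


Checking option (d) Y = 1/(|C| + 1):
  C = 0.001 -> Y = 0.999 ✓
  C = 0.044 -> Y = 0.958 ✓
  C = 0.478 -> Y = 0.677 ✓
All samples match this transformation.

(d) 1/(|C| + 1)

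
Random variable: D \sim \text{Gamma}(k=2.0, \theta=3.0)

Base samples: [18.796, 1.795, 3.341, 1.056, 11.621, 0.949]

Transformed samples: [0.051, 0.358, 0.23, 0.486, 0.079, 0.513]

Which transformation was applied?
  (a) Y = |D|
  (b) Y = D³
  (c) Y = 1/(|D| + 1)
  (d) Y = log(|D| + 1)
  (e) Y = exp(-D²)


Checking option (c) Y = 1/(|D| + 1):
  D = 18.796 -> Y = 0.051 ✓
  D = 1.795 -> Y = 0.358 ✓
  D = 3.341 -> Y = 0.23 ✓
All samples match this transformation.

(c) 1/(|D| + 1)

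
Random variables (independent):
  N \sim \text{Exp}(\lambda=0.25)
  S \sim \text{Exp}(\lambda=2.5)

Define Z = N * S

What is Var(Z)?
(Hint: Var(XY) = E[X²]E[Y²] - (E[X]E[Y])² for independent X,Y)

Var(XY) = E[X²]E[Y²] - (E[X]E[Y])²
E[N] = 4, Var(N) = 16
E[S] = 0.4, Var(S) = 0.16
E[N²] = 16 + 4² = 32
E[S²] = 0.16 + 0.4² = 0.32
Var(Z) = 32*0.32 - (4*0.4)²
= 10.24 - 2.56 = 7.68

7.68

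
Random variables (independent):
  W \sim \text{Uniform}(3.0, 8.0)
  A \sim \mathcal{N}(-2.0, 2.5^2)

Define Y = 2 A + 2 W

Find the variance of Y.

For independent RVs: Var(aX + bY) = a²Var(X) + b²Var(Y)
Var(W) = 2.0833333
Var(A) = 6.25
Var(Y) = 2²*2.0833333 + 2²*6.25
= 4*2.0833333 + 4*6.25 = 33.333333

33.333333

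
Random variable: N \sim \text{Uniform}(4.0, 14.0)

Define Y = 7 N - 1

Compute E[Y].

For Y = 7N - 1:
E[Y] = 7 * E[N] - 1
E[N] = (4 + 14)/2 = 9
E[Y] = 7 * 9 - 1 = 62

62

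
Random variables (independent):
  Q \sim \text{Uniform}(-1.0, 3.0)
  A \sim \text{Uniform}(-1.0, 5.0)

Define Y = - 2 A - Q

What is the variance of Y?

For independent RVs: Var(aX + bY) = a²Var(X) + b²Var(Y)
Var(Q) = 1.3333333
Var(A) = 3
Var(Y) = (-1)²*1.3333333 + (-2)²*3
= 1*1.3333333 + 4*3 = 13.333333

13.333333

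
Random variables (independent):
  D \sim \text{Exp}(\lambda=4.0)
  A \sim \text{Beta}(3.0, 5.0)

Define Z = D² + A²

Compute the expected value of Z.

E[Z] = E[D²] + E[A²]
E[D²] = Var(D) + E[D]² = 0.0625 + 0.0625 = 0.125
E[A²] = Var(A) + E[A]² = 0.026041667 + 0.140625 = 0.16666667
E[Z] = 0.125 + 0.16666667 = 0.29166667

0.29166667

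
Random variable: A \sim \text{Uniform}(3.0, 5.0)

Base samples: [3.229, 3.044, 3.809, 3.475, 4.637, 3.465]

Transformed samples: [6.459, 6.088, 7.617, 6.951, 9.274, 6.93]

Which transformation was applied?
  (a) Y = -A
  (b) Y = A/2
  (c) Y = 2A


Checking option (c) Y = 2A:
  A = 3.229 -> Y = 6.459 ✓
  A = 3.044 -> Y = 6.088 ✓
  A = 3.809 -> Y = 7.617 ✓
All samples match this transformation.

(c) 2A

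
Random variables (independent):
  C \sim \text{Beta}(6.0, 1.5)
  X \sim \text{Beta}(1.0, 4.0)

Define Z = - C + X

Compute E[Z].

E[Z] = -1*E[C] + 1*E[X]
E[C] = 0.8
E[X] = 0.2
E[Z] = -1*0.8 + 1*0.2 = -0.6

-0.6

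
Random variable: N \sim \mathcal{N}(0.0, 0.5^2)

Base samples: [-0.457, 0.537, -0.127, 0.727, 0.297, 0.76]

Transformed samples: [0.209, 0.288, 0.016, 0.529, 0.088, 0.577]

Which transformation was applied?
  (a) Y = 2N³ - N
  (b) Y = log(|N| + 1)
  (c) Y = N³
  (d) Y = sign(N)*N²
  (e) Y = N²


Checking option (e) Y = N²:
  N = -0.457 -> Y = 0.209 ✓
  N = 0.537 -> Y = 0.288 ✓
  N = -0.127 -> Y = 0.016 ✓
All samples match this transformation.

(e) N²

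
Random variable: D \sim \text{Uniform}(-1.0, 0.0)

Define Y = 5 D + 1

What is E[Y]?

For Y = 5D + 1:
E[Y] = 5 * E[D] + 1
E[D] = (-1 + 0)/2 = -0.5
E[Y] = 5 * (-0.5) + 1 = -1.5

-1.5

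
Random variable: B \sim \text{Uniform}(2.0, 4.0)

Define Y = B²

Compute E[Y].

Using E[X²] = Var(X) + (E[X])²:
E[B] = 3
Var(B) = (4 - 2)^2/12 = 0.33333333
E[B²] = 0.33333333 + 3² = 0.33333333 + 9 = 9.3333333

9.3333333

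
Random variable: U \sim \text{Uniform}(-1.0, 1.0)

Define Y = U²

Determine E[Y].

Using E[X²] = Var(X) + (E[X])²:
E[U] = 0
Var(U) = (1 + 1)^2/12 = 0.33333333
E[U²] = 0.33333333 + 0² = 0.33333333 + 0 = 0.33333333

0.33333333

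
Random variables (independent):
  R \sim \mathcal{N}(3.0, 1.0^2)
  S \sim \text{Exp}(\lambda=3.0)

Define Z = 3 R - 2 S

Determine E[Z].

E[Z] = 3*E[R] - 2*E[S]
E[R] = 3
E[S] = 0.33333333
E[Z] = 3*3 - 2*0.33333333 = 8.3333333

8.3333333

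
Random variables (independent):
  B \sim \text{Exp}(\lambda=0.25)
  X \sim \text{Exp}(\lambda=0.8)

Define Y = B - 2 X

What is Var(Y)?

For independent RVs: Var(aX + bY) = a²Var(X) + b²Var(Y)
Var(B) = 16
Var(X) = 1.5625
Var(Y) = 1²*16 + (-2)²*1.5625
= 1*16 + 4*1.5625 = 22.25

22.25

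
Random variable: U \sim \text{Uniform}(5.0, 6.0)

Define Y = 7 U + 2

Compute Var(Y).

For Y = aU + b: Var(Y) = a² * Var(U)
Var(U) = (6 - 5)^2/12 = 0.083333333
Var(Y) = 7² * 0.083333333 = 49 * 0.083333333 = 4.0833333

4.0833333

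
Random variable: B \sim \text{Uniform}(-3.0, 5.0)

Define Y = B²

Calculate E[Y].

Using E[X²] = Var(X) + (E[X])²:
E[B] = 1
Var(B) = (5 + 3)^2/12 = 5.3333333
E[B²] = 5.3333333 + 1² = 5.3333333 + 1 = 6.3333333

6.3333333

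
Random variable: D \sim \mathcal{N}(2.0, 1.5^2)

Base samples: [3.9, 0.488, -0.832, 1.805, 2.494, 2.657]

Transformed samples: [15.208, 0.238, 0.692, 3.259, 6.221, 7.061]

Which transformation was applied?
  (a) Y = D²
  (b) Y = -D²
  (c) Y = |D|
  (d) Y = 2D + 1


Checking option (a) Y = D²:
  D = 3.9 -> Y = 15.208 ✓
  D = 0.488 -> Y = 0.238 ✓
  D = -0.832 -> Y = 0.692 ✓
All samples match this transformation.

(a) D²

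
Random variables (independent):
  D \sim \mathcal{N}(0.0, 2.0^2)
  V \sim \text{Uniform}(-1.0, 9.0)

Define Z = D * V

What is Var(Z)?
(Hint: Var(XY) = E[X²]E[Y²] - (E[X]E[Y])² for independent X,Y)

Var(XY) = E[X²]E[Y²] - (E[X]E[Y])²
E[D] = 0, Var(D) = 4
E[V] = 4, Var(V) = 8.3333333
E[D²] = 4 + 0² = 4
E[V²] = 8.3333333 + 4² = 24.333333
Var(Z) = 4*24.333333 - (0*4)²
= 97.333333 - 0 = 97.333333

97.333333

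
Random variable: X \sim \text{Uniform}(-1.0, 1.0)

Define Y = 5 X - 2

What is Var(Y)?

For Y = aX + b: Var(Y) = a² * Var(X)
Var(X) = (1 + 1)^2/12 = 0.33333333
Var(Y) = 5² * 0.33333333 = 25 * 0.33333333 = 8.3333333

8.3333333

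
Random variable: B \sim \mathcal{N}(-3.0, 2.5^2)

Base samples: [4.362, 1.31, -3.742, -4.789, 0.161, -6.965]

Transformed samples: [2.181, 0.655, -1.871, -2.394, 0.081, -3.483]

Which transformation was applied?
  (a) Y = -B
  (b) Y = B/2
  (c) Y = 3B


Checking option (b) Y = B/2:
  B = 4.362 -> Y = 2.181 ✓
  B = 1.31 -> Y = 0.655 ✓
  B = -3.742 -> Y = -1.871 ✓
All samples match this transformation.

(b) B/2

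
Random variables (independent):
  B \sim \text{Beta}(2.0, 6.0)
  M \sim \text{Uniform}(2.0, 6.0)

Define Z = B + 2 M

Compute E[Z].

E[Z] = 1*E[B] + 2*E[M]
E[B] = 0.25
E[M] = 4
E[Z] = 1*0.25 + 2*4 = 8.25

8.25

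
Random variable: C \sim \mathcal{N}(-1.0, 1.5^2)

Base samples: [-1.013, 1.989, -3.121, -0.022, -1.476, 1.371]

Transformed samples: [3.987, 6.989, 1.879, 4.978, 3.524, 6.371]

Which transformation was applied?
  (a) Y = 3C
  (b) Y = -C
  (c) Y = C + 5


Checking option (c) Y = C + 5:
  C = -1.013 -> Y = 3.987 ✓
  C = 1.989 -> Y = 6.989 ✓
  C = -3.121 -> Y = 1.879 ✓
All samples match this transformation.

(c) C + 5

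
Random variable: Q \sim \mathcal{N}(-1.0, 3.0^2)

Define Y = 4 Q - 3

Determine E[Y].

For Y = 4Q - 3:
E[Y] = 4 * E[Q] - 3
E[Q] = -1.0 = -1
E[Y] = 4 * (-1) - 3 = -7

-7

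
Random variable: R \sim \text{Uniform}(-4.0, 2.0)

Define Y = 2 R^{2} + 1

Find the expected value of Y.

E[Y] = 2*E[R²] + 1
E[R] = -1
E[R²] = Var(R) + (E[R])² = 3 + 1 = 4
E[Y] = 2*4 + 1 = 9

9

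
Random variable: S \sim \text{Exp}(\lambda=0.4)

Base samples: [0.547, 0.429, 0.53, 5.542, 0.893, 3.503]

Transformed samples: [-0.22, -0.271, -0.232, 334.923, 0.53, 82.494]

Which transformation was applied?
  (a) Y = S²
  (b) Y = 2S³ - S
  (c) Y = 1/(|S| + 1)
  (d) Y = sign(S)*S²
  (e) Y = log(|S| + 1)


Checking option (b) Y = 2S³ - S:
  S = 0.547 -> Y = -0.22 ✓
  S = 0.429 -> Y = -0.271 ✓
  S = 0.53 -> Y = -0.232 ✓
All samples match this transformation.

(b) 2S³ - S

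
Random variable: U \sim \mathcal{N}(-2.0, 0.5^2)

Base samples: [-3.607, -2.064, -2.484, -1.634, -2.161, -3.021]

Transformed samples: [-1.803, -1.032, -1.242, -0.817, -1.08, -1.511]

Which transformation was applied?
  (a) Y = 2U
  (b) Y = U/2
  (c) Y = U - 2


Checking option (b) Y = U/2:
  U = -3.607 -> Y = -1.803 ✓
  U = -2.064 -> Y = -1.032 ✓
  U = -2.484 -> Y = -1.242 ✓
All samples match this transformation.

(b) U/2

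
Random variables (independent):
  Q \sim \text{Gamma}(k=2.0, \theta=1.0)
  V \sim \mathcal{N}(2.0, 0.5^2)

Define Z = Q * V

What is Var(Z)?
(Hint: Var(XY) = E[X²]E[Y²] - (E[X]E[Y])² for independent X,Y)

Var(XY) = E[X²]E[Y²] - (E[X]E[Y])²
E[Q] = 2, Var(Q) = 2
E[V] = 2, Var(V) = 0.25
E[Q²] = 2 + 2² = 6
E[V²] = 0.25 + 2² = 4.25
Var(Z) = 6*4.25 - (2*2)²
= 25.5 - 16 = 9.5

9.5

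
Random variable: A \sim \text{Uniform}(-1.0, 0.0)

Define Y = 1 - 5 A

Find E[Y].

For Y = -5A + 1:
E[Y] = -5 * E[A] + 1
E[A] = (-1 + 0)/2 = -0.5
E[Y] = -5 * (-0.5) + 1 = 3.5

3.5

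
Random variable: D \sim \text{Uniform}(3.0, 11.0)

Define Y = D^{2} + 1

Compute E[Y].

E[Y] = 1*E[D²] + 1
E[D] = 7
E[D²] = Var(D) + (E[D])² = 5.3333333 + 49 = 54.333333
E[Y] = 1*54.333333 + 1 = 55.333333

55.333333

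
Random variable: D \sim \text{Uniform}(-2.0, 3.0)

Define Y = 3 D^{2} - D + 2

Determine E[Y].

E[Y] = 3*E[D²] - 1*E[D] + 2
E[D] = 0.5
E[D²] = Var(D) + (E[D])² = 2.0833333 + 0.25 = 2.3333333
E[Y] = 3*2.3333333 - 1*0.5 + 2 = 8.5

8.5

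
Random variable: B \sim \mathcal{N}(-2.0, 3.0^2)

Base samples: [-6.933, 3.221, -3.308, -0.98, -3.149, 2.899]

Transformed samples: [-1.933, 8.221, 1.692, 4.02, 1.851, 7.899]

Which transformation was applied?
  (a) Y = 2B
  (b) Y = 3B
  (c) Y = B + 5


Checking option (c) Y = B + 5:
  B = -6.933 -> Y = -1.933 ✓
  B = 3.221 -> Y = 8.221 ✓
  B = -3.308 -> Y = 1.692 ✓
All samples match this transformation.

(c) B + 5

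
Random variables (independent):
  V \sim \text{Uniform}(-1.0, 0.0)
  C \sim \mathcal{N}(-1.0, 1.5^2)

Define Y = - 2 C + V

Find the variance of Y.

For independent RVs: Var(aX + bY) = a²Var(X) + b²Var(Y)
Var(V) = 0.083333333
Var(C) = 2.25
Var(Y) = 1²*0.083333333 + (-2)²*2.25
= 1*0.083333333 + 4*2.25 = 9.0833333

9.0833333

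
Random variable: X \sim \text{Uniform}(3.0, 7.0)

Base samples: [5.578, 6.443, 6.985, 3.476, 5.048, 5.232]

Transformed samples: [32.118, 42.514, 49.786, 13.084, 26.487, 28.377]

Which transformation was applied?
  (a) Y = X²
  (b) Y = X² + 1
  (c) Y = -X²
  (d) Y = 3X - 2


Checking option (b) Y = X² + 1:
  X = 5.578 -> Y = 32.118 ✓
  X = 6.443 -> Y = 42.514 ✓
  X = 6.985 -> Y = 49.786 ✓
All samples match this transformation.

(b) X² + 1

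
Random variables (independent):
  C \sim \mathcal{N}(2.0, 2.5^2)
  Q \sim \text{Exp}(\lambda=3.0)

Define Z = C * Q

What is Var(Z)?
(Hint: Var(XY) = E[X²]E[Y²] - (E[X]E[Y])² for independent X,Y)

Var(XY) = E[X²]E[Y²] - (E[X]E[Y])²
E[C] = 2, Var(C) = 6.25
E[Q] = 0.33333333, Var(Q) = 0.11111111
E[C²] = 6.25 + 2² = 10.25
E[Q²] = 0.11111111 + 0.33333333² = 0.22222222
Var(Z) = 10.25*0.22222222 - (2*0.33333333)²
= 2.2777778 - 0.44444444 = 1.8333333

1.8333333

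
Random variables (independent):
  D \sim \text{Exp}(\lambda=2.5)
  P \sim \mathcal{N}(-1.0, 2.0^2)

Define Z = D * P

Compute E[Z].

For independent RVs: E[XY] = E[X]*E[Y]
E[D] = 0.4
E[P] = -1
E[Z] = 0.4 * (-1) = -0.4

-0.4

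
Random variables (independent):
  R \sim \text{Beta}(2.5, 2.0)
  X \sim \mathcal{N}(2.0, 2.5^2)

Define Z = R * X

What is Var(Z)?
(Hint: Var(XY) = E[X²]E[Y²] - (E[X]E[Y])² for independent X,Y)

Var(XY) = E[X²]E[Y²] - (E[X]E[Y])²
E[R] = 0.55555556, Var(R) = 0.044893378
E[X] = 2, Var(X) = 6.25
E[R²] = 0.044893378 + 0.55555556² = 0.35353535
E[X²] = 6.25 + 2² = 10.25
Var(Z) = 0.35353535*10.25 - (0.55555556*2)²
= 3.6237374 - 1.2345679 = 2.3891695

2.3891695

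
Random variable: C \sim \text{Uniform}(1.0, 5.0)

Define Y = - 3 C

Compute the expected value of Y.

For Y = -3C:
E[Y] = -3 * E[C]
E[C] = (1 + 5)/2 = 3
E[Y] = -3 * 3 = -9

-9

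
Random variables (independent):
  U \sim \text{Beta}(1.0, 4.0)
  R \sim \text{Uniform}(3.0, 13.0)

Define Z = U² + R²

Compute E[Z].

E[Z] = E[U²] + E[R²]
E[U²] = Var(U) + E[U]² = 0.026666667 + 0.04 = 0.066666667
E[R²] = Var(R) + E[R]² = 8.3333333 + 64 = 72.333333
E[Z] = 0.066666667 + 72.333333 = 72.4

72.4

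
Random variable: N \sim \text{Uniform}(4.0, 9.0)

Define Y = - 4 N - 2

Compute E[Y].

For Y = -4N - 2:
E[Y] = -4 * E[N] - 2
E[N] = (4 + 9)/2 = 6.5
E[Y] = -4 * 6.5 - 2 = -28

-28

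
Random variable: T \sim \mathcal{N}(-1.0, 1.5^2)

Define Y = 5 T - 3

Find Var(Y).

For Y = aT + b: Var(Y) = a² * Var(T)
Var(T) = 1.5^2 = 2.25
Var(Y) = 5² * 2.25 = 25 * 2.25 = 56.25

56.25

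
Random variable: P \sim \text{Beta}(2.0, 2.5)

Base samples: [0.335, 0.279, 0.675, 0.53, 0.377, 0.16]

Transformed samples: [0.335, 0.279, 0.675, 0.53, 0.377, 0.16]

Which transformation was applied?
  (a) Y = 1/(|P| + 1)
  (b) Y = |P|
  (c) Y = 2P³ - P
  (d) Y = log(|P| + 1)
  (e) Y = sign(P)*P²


Checking option (b) Y = |P|:
  P = 0.335 -> Y = 0.335 ✓
  P = 0.279 -> Y = 0.279 ✓
  P = 0.675 -> Y = 0.675 ✓
All samples match this transformation.

(b) |P|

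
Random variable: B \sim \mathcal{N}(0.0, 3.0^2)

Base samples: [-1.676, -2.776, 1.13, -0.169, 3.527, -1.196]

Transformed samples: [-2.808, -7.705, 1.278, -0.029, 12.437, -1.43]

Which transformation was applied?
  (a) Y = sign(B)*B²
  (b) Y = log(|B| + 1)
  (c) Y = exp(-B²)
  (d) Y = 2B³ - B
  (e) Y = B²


Checking option (a) Y = sign(B)*B²:
  B = -1.676 -> Y = -2.808 ✓
  B = -2.776 -> Y = -7.705 ✓
  B = 1.13 -> Y = 1.278 ✓
All samples match this transformation.

(a) sign(B)*B²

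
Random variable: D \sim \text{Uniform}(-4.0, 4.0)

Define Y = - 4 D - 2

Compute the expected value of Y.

For Y = -4D - 2:
E[Y] = -4 * E[D] - 2
E[D] = (-4 + 4)/2 = 0
E[Y] = -4 * 0 - 2 = -2

-2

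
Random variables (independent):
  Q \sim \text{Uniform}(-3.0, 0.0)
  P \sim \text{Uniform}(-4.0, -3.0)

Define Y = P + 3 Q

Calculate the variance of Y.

For independent RVs: Var(aX + bY) = a²Var(X) + b²Var(Y)
Var(Q) = 0.75
Var(P) = 0.083333333
Var(Y) = 3²*0.75 + 1²*0.083333333
= 9*0.75 + 1*0.083333333 = 6.8333333

6.8333333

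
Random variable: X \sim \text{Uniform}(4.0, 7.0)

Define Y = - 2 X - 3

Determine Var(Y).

For Y = aX + b: Var(Y) = a² * Var(X)
Var(X) = (7 - 4)^2/12 = 0.75
Var(Y) = (-2)² * 0.75 = 4 * 0.75 = 3

3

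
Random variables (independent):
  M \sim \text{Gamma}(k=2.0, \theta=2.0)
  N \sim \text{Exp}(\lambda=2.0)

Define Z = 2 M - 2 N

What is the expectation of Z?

E[Z] = 2*E[M] - 2*E[N]
E[M] = 4
E[N] = 0.5
E[Z] = 2*4 - 2*0.5 = 7

7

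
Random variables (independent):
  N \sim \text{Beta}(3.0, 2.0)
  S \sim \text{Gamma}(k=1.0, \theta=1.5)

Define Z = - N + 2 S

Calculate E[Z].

E[Z] = -1*E[N] + 2*E[S]
E[N] = 0.6
E[S] = 1.5
E[Z] = -1*0.6 + 2*1.5 = 2.4

2.4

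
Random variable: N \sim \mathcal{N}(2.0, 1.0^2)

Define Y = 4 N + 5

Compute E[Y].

For Y = 4N + 5:
E[Y] = 4 * E[N] + 5
E[N] = 2.0 = 2
E[Y] = 4 * 2 + 5 = 13

13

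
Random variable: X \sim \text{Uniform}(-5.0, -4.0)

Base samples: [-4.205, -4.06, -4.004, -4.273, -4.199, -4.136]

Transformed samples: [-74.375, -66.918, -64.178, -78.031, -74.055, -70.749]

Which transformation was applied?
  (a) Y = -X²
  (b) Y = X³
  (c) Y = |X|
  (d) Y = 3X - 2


Checking option (b) Y = X³:
  X = -4.205 -> Y = -74.375 ✓
  X = -4.06 -> Y = -66.918 ✓
  X = -4.004 -> Y = -64.178 ✓
All samples match this transformation.

(b) X³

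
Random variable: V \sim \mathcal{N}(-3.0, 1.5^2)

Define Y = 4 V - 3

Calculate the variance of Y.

For Y = aV + b: Var(Y) = a² * Var(V)
Var(V) = 1.5^2 = 2.25
Var(Y) = 4² * 2.25 = 16 * 2.25 = 36

36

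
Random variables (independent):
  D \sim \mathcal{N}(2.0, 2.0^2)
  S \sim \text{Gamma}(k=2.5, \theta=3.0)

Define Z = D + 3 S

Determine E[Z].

E[Z] = 1*E[D] + 3*E[S]
E[D] = 2
E[S] = 7.5
E[Z] = 1*2 + 3*7.5 = 24.5

24.5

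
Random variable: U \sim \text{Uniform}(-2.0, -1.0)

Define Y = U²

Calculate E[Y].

E[U²] = Var(U) + (E[U])² = 0.083333333 + 2.25 = 2.3333333

2.3333333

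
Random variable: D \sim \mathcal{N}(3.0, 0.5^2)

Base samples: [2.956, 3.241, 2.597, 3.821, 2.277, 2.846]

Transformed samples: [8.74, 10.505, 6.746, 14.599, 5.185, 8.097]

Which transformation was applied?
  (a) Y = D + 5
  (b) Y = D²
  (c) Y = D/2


Checking option (b) Y = D²:
  D = 2.956 -> Y = 8.74 ✓
  D = 3.241 -> Y = 10.505 ✓
  D = 2.597 -> Y = 6.746 ✓
All samples match this transformation.

(b) D²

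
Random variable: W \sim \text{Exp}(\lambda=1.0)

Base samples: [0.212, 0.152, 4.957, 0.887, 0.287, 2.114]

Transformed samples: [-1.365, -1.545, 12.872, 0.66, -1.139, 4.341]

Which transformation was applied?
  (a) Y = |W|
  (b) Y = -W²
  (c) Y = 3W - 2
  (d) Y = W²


Checking option (c) Y = 3W - 2:
  W = 0.212 -> Y = -1.365 ✓
  W = 0.152 -> Y = -1.545 ✓
  W = 4.957 -> Y = 12.872 ✓
All samples match this transformation.

(c) 3W - 2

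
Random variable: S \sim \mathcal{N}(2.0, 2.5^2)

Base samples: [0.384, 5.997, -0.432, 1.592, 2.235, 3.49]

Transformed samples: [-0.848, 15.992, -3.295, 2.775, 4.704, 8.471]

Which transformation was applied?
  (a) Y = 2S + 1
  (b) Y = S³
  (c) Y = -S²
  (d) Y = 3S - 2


Checking option (d) Y = 3S - 2:
  S = 0.384 -> Y = -0.848 ✓
  S = 5.997 -> Y = 15.992 ✓
  S = -0.432 -> Y = -3.295 ✓
All samples match this transformation.

(d) 3S - 2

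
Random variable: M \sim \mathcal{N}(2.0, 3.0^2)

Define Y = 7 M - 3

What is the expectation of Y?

For Y = 7M - 3:
E[Y] = 7 * E[M] - 3
E[M] = 2.0 = 2
E[Y] = 7 * 2 - 3 = 11

11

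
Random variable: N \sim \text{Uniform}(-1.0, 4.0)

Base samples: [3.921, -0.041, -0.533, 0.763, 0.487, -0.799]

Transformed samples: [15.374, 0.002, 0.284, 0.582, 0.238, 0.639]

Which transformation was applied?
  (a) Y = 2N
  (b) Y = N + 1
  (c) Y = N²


Checking option (c) Y = N²:
  N = 3.921 -> Y = 15.374 ✓
  N = -0.041 -> Y = 0.002 ✓
  N = -0.533 -> Y = 0.284 ✓
All samples match this transformation.

(c) N²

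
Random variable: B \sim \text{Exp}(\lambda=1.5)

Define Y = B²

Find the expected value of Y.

E[B²] = Var(B) + (E[B])² = 0.44444444 + 0.44444444 = 0.88888889

0.88888889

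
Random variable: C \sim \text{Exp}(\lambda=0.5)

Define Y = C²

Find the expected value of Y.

Using E[X²] = Var(X) + (E[X])²:
E[C] = 2
Var(C) = 1/0.5^2 = 4
E[C²] = 4 + 2² = 4 + 4 = 8

8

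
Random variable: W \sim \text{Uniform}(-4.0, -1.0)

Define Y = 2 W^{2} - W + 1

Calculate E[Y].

E[Y] = 2*E[W²] - 1*E[W] + 1
E[W] = -2.5
E[W²] = Var(W) + (E[W])² = 0.75 + 6.25 = 7
E[Y] = 2*7 - 1*(-2.5) + 1 = 17.5

17.5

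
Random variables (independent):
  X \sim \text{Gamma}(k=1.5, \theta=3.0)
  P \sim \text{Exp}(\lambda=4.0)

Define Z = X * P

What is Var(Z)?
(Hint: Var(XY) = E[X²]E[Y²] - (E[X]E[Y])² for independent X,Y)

Var(XY) = E[X²]E[Y²] - (E[X]E[Y])²
E[X] = 4.5, Var(X) = 13.5
E[P] = 0.25, Var(P) = 0.0625
E[X²] = 13.5 + 4.5² = 33.75
E[P²] = 0.0625 + 0.25² = 0.125
Var(Z) = 33.75*0.125 - (4.5*0.25)²
= 4.21875 - 1.265625 = 2.953125

2.953125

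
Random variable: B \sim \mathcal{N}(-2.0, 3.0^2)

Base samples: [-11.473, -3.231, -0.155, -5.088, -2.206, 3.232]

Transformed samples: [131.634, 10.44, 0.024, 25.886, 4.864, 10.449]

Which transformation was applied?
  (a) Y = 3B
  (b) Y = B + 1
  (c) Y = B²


Checking option (c) Y = B²:
  B = -11.473 -> Y = 131.634 ✓
  B = -3.231 -> Y = 10.44 ✓
  B = -0.155 -> Y = 0.024 ✓
All samples match this transformation.

(c) B²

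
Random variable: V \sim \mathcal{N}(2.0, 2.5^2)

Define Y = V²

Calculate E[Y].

Using E[X²] = Var(X) + (E[X])²:
E[V] = 2
Var(V) = 2.5^2 = 6.25
E[V²] = 6.25 + 2² = 6.25 + 4 = 10.25

10.25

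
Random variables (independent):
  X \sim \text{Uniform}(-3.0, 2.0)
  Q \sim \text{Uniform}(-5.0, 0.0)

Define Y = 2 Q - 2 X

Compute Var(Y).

For independent RVs: Var(aX + bY) = a²Var(X) + b²Var(Y)
Var(X) = 2.0833333
Var(Q) = 2.0833333
Var(Y) = (-2)²*2.0833333 + 2²*2.0833333
= 4*2.0833333 + 4*2.0833333 = 16.666667

16.666667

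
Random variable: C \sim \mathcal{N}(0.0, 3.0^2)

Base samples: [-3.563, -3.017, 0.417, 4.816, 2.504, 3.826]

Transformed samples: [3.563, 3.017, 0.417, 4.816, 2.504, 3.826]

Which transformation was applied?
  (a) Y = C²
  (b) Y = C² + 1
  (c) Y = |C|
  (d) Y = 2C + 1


Checking option (c) Y = |C|:
  C = -3.563 -> Y = 3.563 ✓
  C = -3.017 -> Y = 3.017 ✓
  C = 0.417 -> Y = 0.417 ✓
All samples match this transformation.

(c) |C|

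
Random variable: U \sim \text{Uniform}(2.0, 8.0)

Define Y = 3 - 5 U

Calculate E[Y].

For Y = -5U + 3:
E[Y] = -5 * E[U] + 3
E[U] = (2 + 8)/2 = 5
E[Y] = -5 * 5 + 3 = -22

-22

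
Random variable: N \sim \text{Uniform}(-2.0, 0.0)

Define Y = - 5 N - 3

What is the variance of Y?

For Y = aN + b: Var(Y) = a² * Var(N)
Var(N) = (0 + 2)^2/12 = 0.33333333
Var(Y) = (-5)² * 0.33333333 = 25 * 0.33333333 = 8.3333333

8.3333333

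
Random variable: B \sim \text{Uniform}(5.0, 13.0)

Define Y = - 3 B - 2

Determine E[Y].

For Y = -3B - 2:
E[Y] = -3 * E[B] - 2
E[B] = (5 + 13)/2 = 9
E[Y] = -3 * 9 - 2 = -29

-29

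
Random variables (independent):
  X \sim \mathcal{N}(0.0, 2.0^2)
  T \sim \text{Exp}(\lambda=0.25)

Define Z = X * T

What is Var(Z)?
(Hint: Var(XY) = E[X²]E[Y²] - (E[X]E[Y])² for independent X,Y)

Var(XY) = E[X²]E[Y²] - (E[X]E[Y])²
E[X] = 0, Var(X) = 4
E[T] = 4, Var(T) = 16
E[X²] = 4 + 0² = 4
E[T²] = 16 + 4² = 32
Var(Z) = 4*32 - (0*4)²
= 128 - 0 = 128

128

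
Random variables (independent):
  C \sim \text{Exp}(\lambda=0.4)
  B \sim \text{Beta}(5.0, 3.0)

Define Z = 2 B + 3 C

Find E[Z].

E[Z] = 3*E[C] + 2*E[B]
E[C] = 2.5
E[B] = 0.625
E[Z] = 3*2.5 + 2*0.625 = 8.75

8.75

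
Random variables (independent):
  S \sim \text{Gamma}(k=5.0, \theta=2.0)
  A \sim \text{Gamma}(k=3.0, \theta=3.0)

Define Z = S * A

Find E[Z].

For independent RVs: E[XY] = E[X]*E[Y]
E[S] = 10
E[A] = 9
E[Z] = 10 * 9 = 90

90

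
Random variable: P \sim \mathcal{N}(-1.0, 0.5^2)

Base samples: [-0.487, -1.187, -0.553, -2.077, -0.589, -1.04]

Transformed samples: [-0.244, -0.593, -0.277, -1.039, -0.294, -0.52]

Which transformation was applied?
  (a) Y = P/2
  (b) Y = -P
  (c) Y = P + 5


Checking option (a) Y = P/2:
  P = -0.487 -> Y = -0.244 ✓
  P = -1.187 -> Y = -0.593 ✓
  P = -0.553 -> Y = -0.277 ✓
All samples match this transformation.

(a) P/2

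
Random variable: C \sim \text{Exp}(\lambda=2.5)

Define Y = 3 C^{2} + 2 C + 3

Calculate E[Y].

E[Y] = 3*E[C²] + 2*E[C] + 3
E[C] = 0.4
E[C²] = Var(C) + (E[C])² = 0.16 + 0.16 = 0.32
E[Y] = 3*0.32 + 2*0.4 + 3 = 4.76

4.76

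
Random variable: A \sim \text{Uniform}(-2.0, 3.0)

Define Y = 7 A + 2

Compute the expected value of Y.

For Y = 7A + 2:
E[Y] = 7 * E[A] + 2
E[A] = (-2 + 3)/2 = 0.5
E[Y] = 7 * 0.5 + 2 = 5.5

5.5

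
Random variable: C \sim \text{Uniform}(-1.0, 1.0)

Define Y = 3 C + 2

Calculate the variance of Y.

For Y = aC + b: Var(Y) = a² * Var(C)
Var(C) = (1 + 1)^2/12 = 0.33333333
Var(Y) = 3² * 0.33333333 = 9 * 0.33333333 = 3

3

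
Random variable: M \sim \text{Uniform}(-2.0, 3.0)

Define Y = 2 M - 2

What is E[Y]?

For Y = 2M - 2:
E[Y] = 2 * E[M] - 2
E[M] = (-2 + 3)/2 = 0.5
E[Y] = 2 * 0.5 - 2 = -1

-1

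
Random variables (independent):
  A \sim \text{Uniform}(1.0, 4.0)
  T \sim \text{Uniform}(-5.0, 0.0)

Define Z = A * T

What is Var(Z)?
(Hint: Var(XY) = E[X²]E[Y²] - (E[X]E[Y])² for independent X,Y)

Var(XY) = E[X²]E[Y²] - (E[X]E[Y])²
E[A] = 2.5, Var(A) = 0.75
E[T] = -2.5, Var(T) = 2.0833333
E[A²] = 0.75 + 2.5² = 7
E[T²] = 2.0833333 + (-2.5)² = 8.3333333
Var(Z) = 7*8.3333333 - (2.5*(-2.5))²
= 58.333333 - 39.0625 = 19.270833

19.270833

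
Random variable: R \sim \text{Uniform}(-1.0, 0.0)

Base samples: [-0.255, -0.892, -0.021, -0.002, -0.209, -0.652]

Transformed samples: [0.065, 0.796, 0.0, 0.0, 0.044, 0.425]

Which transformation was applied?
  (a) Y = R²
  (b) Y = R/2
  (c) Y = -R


Checking option (a) Y = R²:
  R = -0.255 -> Y = 0.065 ✓
  R = -0.892 -> Y = 0.796 ✓
  R = -0.021 -> Y = 0.0 ✓
All samples match this transformation.

(a) R²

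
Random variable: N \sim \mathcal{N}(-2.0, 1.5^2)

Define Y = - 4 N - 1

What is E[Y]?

For Y = -4N - 1:
E[Y] = -4 * E[N] - 1
E[N] = -2.0 = -2
E[Y] = -4 * (-2) - 1 = 7

7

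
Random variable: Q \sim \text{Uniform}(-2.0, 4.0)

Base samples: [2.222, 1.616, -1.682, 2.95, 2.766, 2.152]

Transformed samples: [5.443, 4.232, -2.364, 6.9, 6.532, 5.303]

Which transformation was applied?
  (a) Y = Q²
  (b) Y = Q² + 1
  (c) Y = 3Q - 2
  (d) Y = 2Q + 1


Checking option (d) Y = 2Q + 1:
  Q = 2.222 -> Y = 5.443 ✓
  Q = 1.616 -> Y = 4.232 ✓
  Q = -1.682 -> Y = -2.364 ✓
All samples match this transformation.

(d) 2Q + 1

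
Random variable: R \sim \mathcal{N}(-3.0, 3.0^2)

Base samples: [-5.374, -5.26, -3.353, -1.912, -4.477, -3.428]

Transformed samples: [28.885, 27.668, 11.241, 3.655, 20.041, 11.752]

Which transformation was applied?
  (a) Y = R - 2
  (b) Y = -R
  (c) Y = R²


Checking option (c) Y = R²:
  R = -5.374 -> Y = 28.885 ✓
  R = -5.26 -> Y = 27.668 ✓
  R = -3.353 -> Y = 11.241 ✓
All samples match this transformation.

(c) R²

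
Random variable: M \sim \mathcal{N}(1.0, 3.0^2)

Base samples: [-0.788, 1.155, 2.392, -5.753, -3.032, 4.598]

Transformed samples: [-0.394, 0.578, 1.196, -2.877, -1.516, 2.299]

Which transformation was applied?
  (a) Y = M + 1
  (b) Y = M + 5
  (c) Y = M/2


Checking option (c) Y = M/2:
  M = -0.788 -> Y = -0.394 ✓
  M = 1.155 -> Y = 0.578 ✓
  M = 2.392 -> Y = 1.196 ✓
All samples match this transformation.

(c) M/2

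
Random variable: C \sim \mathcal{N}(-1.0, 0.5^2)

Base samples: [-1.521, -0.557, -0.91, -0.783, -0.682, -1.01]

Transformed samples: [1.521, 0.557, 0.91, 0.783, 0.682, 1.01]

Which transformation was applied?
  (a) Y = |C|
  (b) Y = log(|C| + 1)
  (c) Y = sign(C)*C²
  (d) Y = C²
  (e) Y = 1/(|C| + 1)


Checking option (a) Y = |C|:
  C = -1.521 -> Y = 1.521 ✓
  C = -0.557 -> Y = 0.557 ✓
  C = -0.91 -> Y = 0.91 ✓
All samples match this transformation.

(a) |C|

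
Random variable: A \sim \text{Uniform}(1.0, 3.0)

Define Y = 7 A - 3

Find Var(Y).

For Y = aA + b: Var(Y) = a² * Var(A)
Var(A) = (3 - 1)^2/12 = 0.33333333
Var(Y) = 7² * 0.33333333 = 49 * 0.33333333 = 16.333333

16.333333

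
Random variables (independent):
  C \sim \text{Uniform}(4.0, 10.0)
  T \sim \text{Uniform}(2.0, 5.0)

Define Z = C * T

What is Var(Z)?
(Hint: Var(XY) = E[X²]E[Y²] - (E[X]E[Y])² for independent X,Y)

Var(XY) = E[X²]E[Y²] - (E[X]E[Y])²
E[C] = 7, Var(C) = 3
E[T] = 3.5, Var(T) = 0.75
E[C²] = 3 + 7² = 52
E[T²] = 0.75 + 3.5² = 13
Var(Z) = 52*13 - (7*3.5)²
= 676 - 600.25 = 75.75

75.75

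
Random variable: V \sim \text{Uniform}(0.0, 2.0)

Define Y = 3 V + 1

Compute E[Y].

For Y = 3V + 1:
E[Y] = 3 * E[V] + 1
E[V] = (0 + 2)/2 = 1
E[Y] = 3 * 1 + 1 = 4

4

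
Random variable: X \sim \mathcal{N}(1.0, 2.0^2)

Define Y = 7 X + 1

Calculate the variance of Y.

For Y = aX + b: Var(Y) = a² * Var(X)
Var(X) = 2.0^2 = 4
Var(Y) = 7² * 4 = 49 * 4 = 196

196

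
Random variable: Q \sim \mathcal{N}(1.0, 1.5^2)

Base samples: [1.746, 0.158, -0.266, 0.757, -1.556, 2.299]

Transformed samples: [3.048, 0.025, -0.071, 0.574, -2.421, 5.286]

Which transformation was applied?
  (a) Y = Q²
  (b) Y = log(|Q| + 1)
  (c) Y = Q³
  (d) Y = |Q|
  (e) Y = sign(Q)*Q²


Checking option (e) Y = sign(Q)*Q²:
  Q = 1.746 -> Y = 3.048 ✓
  Q = 0.158 -> Y = 0.025 ✓
  Q = -0.266 -> Y = -0.071 ✓
All samples match this transformation.

(e) sign(Q)*Q²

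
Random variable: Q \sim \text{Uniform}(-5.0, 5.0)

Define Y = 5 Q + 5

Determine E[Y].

For Y = 5Q + 5:
E[Y] = 5 * E[Q] + 5
E[Q] = (-5 + 5)/2 = 0
E[Y] = 5 * 0 + 5 = 5

5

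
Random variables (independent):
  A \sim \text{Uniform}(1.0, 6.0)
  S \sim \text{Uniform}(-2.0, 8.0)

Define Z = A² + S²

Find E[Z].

E[Z] = E[A²] + E[S²]
E[A²] = Var(A) + E[A]² = 2.0833333 + 12.25 = 14.333333
E[S²] = Var(S) + E[S]² = 8.3333333 + 9 = 17.333333
E[Z] = 14.333333 + 17.333333 = 31.666667

31.666667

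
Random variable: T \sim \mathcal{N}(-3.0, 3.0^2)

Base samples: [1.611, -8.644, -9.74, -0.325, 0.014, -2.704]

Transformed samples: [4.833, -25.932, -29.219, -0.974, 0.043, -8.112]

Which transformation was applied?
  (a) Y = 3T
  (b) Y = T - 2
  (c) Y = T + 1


Checking option (a) Y = 3T:
  T = 1.611 -> Y = 4.833 ✓
  T = -8.644 -> Y = -25.932 ✓
  T = -9.74 -> Y = -29.219 ✓
All samples match this transformation.

(a) 3T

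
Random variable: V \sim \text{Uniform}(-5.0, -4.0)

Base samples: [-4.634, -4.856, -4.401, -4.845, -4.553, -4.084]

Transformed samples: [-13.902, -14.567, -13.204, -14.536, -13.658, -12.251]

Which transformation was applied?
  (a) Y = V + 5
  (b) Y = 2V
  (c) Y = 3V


Checking option (c) Y = 3V:
  V = -4.634 -> Y = -13.902 ✓
  V = -4.856 -> Y = -14.567 ✓
  V = -4.401 -> Y = -13.204 ✓
All samples match this transformation.

(c) 3V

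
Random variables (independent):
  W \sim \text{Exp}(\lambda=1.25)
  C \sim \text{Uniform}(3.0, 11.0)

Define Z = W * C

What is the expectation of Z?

For independent RVs: E[XY] = E[X]*E[Y]
E[W] = 0.8
E[C] = 7
E[Z] = 0.8 * 7 = 5.6

5.6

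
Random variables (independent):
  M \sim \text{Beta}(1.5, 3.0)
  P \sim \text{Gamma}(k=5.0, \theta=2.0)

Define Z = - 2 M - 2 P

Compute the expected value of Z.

E[Z] = -2*E[M] - 2*E[P]
E[M] = 0.33333333
E[P] = 10
E[Z] = -2*0.33333333 - 2*10 = -20.666667

-20.666667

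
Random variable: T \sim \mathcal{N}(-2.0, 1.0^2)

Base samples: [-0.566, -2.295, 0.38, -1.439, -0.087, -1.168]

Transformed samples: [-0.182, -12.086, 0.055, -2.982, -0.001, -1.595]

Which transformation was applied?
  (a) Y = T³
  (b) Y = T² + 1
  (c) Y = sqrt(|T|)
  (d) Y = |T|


Checking option (a) Y = T³:
  T = -0.566 -> Y = -0.182 ✓
  T = -2.295 -> Y = -12.086 ✓
  T = 0.38 -> Y = 0.055 ✓
All samples match this transformation.

(a) T³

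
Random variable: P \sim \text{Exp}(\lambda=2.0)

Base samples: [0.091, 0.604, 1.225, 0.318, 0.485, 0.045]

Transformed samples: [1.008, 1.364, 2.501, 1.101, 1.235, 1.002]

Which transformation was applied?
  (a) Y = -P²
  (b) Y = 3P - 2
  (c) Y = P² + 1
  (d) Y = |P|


Checking option (c) Y = P² + 1:
  P = 0.091 -> Y = 1.008 ✓
  P = 0.604 -> Y = 1.364 ✓
  P = 1.225 -> Y = 2.501 ✓
All samples match this transformation.

(c) P² + 1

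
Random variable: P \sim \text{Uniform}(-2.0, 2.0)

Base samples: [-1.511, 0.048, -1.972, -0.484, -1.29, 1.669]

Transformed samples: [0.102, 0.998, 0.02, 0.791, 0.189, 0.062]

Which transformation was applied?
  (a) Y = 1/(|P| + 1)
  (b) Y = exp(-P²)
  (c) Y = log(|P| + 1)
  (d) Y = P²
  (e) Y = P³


Checking option (b) Y = exp(-P²):
  P = -1.511 -> Y = 0.102 ✓
  P = 0.048 -> Y = 0.998 ✓
  P = -1.972 -> Y = 0.02 ✓
All samples match this transformation.

(b) exp(-P²)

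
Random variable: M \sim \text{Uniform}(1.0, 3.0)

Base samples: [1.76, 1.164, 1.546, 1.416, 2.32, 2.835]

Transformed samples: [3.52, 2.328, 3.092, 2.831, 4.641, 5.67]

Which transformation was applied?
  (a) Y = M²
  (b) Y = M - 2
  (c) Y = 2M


Checking option (c) Y = 2M:
  M = 1.76 -> Y = 3.52 ✓
  M = 1.164 -> Y = 2.328 ✓
  M = 1.546 -> Y = 3.092 ✓
All samples match this transformation.

(c) 2M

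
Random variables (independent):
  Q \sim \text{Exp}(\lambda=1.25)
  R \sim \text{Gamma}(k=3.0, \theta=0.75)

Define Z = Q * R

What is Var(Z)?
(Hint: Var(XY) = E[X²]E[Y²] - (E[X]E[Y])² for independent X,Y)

Var(XY) = E[X²]E[Y²] - (E[X]E[Y])²
E[Q] = 0.8, Var(Q) = 0.64
E[R] = 2.25, Var(R) = 1.6875
E[Q²] = 0.64 + 0.8² = 1.28
E[R²] = 1.6875 + 2.25² = 6.75
Var(Z) = 1.28*6.75 - (0.8*2.25)²
= 8.64 - 3.24 = 5.4

5.4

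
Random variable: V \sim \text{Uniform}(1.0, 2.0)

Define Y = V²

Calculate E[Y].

E[V²] = Var(V) + (E[V])² = 0.083333333 + 2.25 = 2.3333333

2.3333333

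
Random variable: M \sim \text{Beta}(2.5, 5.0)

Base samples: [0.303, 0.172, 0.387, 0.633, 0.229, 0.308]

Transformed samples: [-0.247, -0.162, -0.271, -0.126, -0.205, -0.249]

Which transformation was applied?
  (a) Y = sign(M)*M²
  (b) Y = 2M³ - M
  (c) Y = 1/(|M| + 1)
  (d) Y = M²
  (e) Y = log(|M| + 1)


Checking option (b) Y = 2M³ - M:
  M = 0.303 -> Y = -0.247 ✓
  M = 0.172 -> Y = -0.162 ✓
  M = 0.387 -> Y = -0.271 ✓
All samples match this transformation.

(b) 2M³ - M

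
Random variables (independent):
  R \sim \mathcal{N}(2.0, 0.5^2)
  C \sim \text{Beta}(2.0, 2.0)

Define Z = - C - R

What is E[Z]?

E[Z] = -1*E[R] - 1*E[C]
E[R] = 2
E[C] = 0.5
E[Z] = -1*2 - 1*0.5 = -2.5

-2.5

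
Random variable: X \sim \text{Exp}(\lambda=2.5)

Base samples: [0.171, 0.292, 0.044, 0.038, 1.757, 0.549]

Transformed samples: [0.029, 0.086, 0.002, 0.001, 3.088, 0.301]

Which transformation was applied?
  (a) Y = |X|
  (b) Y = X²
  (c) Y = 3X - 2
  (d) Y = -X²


Checking option (b) Y = X²:
  X = 0.171 -> Y = 0.029 ✓
  X = 0.292 -> Y = 0.086 ✓
  X = 0.044 -> Y = 0.002 ✓
All samples match this transformation.

(b) X²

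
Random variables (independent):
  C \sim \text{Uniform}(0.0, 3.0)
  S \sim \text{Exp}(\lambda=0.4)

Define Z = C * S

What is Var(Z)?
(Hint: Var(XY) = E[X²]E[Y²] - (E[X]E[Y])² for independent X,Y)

Var(XY) = E[X²]E[Y²] - (E[X]E[Y])²
E[C] = 1.5, Var(C) = 0.75
E[S] = 2.5, Var(S) = 6.25
E[C²] = 0.75 + 1.5² = 3
E[S²] = 6.25 + 2.5² = 12.5
Var(Z) = 3*12.5 - (1.5*2.5)²
= 37.5 - 14.0625 = 23.4375

23.4375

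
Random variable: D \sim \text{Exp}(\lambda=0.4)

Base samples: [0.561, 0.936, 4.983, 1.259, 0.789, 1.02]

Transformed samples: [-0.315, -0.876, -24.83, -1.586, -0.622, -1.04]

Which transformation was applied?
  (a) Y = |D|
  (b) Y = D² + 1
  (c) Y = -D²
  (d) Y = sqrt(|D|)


Checking option (c) Y = -D²:
  D = 0.561 -> Y = -0.315 ✓
  D = 0.936 -> Y = -0.876 ✓
  D = 4.983 -> Y = -24.83 ✓
All samples match this transformation.

(c) -D²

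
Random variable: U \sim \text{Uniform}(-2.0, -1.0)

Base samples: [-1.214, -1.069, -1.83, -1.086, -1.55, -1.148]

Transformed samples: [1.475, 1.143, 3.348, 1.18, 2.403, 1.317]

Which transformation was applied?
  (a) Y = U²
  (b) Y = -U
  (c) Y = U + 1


Checking option (a) Y = U²:
  U = -1.214 -> Y = 1.475 ✓
  U = -1.069 -> Y = 1.143 ✓
  U = -1.83 -> Y = 3.348 ✓
All samples match this transformation.

(a) U²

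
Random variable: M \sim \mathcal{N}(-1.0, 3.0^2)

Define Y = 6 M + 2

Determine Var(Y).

For Y = aM + b: Var(Y) = a² * Var(M)
Var(M) = 3.0^2 = 9
Var(Y) = 6² * 9 = 36 * 9 = 324

324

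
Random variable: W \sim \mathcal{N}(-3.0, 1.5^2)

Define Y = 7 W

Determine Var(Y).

For Y = aW + b: Var(Y) = a² * Var(W)
Var(W) = 1.5^2 = 2.25
Var(Y) = 7² * 2.25 = 49 * 2.25 = 110.25

110.25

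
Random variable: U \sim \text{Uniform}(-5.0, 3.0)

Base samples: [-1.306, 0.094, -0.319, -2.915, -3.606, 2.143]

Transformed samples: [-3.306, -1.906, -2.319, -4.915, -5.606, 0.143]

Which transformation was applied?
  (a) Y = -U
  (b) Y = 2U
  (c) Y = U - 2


Checking option (c) Y = U - 2:
  U = -1.306 -> Y = -3.306 ✓
  U = 0.094 -> Y = -1.906 ✓
  U = -0.319 -> Y = -2.319 ✓
All samples match this transformation.

(c) U - 2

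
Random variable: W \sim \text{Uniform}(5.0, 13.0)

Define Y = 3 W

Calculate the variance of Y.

For Y = aW + b: Var(Y) = a² * Var(W)
Var(W) = (13 - 5)^2/12 = 5.3333333
Var(Y) = 3² * 5.3333333 = 9 * 5.3333333 = 48

48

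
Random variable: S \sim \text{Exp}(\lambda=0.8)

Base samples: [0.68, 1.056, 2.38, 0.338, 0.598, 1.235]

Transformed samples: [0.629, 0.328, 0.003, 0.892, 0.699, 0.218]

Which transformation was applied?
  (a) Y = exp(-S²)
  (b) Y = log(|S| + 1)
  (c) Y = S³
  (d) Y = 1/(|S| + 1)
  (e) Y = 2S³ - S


Checking option (a) Y = exp(-S²):
  S = 0.68 -> Y = 0.629 ✓
  S = 1.056 -> Y = 0.328 ✓
  S = 2.38 -> Y = 0.003 ✓
All samples match this transformation.

(a) exp(-S²)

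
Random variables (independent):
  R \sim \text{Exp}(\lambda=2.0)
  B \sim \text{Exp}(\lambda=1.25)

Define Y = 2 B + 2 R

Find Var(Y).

For independent RVs: Var(aX + bY) = a²Var(X) + b²Var(Y)
Var(R) = 0.25
Var(B) = 0.64
Var(Y) = 2²*0.25 + 2²*0.64
= 4*0.25 + 4*0.64 = 3.56

3.56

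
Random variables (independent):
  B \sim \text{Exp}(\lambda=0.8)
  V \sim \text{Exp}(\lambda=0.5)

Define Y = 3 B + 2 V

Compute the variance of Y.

For independent RVs: Var(aX + bY) = a²Var(X) + b²Var(Y)
Var(B) = 1.5625
Var(V) = 4
Var(Y) = 3²*1.5625 + 2²*4
= 9*1.5625 + 4*4 = 30.0625

30.0625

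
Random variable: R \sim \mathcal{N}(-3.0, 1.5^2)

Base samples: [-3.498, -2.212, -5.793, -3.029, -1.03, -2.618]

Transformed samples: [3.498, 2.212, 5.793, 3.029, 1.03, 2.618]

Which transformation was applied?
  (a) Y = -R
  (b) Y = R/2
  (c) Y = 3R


Checking option (a) Y = -R:
  R = -3.498 -> Y = 3.498 ✓
  R = -2.212 -> Y = 2.212 ✓
  R = -5.793 -> Y = 5.793 ✓
All samples match this transformation.

(a) -R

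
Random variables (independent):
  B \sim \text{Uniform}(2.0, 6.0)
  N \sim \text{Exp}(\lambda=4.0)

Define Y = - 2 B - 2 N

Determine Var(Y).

For independent RVs: Var(aX + bY) = a²Var(X) + b²Var(Y)
Var(B) = 1.3333333
Var(N) = 0.0625
Var(Y) = (-2)²*1.3333333 + (-2)²*0.0625
= 4*1.3333333 + 4*0.0625 = 5.5833333

5.5833333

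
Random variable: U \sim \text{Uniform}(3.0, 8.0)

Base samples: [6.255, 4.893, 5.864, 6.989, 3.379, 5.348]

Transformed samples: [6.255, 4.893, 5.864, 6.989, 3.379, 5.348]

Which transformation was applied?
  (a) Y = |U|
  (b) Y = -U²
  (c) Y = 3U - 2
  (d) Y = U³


Checking option (a) Y = |U|:
  U = 6.255 -> Y = 6.255 ✓
  U = 4.893 -> Y = 4.893 ✓
  U = 5.864 -> Y = 5.864 ✓
All samples match this transformation.

(a) |U|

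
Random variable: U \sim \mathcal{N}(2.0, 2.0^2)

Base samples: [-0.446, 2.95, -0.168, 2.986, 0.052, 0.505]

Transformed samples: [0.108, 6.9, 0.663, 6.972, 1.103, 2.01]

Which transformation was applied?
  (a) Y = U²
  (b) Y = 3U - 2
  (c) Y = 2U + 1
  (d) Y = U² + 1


Checking option (c) Y = 2U + 1:
  U = -0.446 -> Y = 0.108 ✓
  U = 2.95 -> Y = 6.9 ✓
  U = -0.168 -> Y = 0.663 ✓
All samples match this transformation.

(c) 2U + 1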